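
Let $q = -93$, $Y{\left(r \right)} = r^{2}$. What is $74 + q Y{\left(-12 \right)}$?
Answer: $-13318$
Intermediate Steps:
$74 + q Y{\left(-12 \right)} = 74 - 93 \left(-12\right)^{2} = 74 - 13392 = -13318$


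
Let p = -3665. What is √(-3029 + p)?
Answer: I*√6694 ≈ 81.817*I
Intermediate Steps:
√(-3029 + p) = √(-3029 - 3665) = √(-6694) = I*√6694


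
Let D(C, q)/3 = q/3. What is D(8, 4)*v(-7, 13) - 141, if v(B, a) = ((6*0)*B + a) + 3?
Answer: -77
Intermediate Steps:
v(B, a) = 3 + a (v(B, a) = (0*B + a) + 3 = (0 + a) + 3 = a + 3 = 3 + a)
D(C, q) = q (D(C, q) = 3*(q/3) = q)
D(8, 4)*v(-7, 13) - 141 = 4*(3 + 13) - 141 = 4*16 - 141 = 64 - 141 = -77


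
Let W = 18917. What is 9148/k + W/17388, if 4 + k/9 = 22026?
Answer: 31018865/27351324 ≈ 1.1341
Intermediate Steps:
k = 198198 (k = -36 + 9*22026 = -36 + 198234 = 198198)
9148/k + W/17388 = 9148/198198 + 18917/17388 = 9148*(1/198198) + 18917*(1/17388) = 4574/99099 + 18917/17388 = 31018865/27351324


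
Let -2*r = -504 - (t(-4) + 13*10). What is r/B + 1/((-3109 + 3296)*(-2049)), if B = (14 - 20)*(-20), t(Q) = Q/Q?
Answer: 16220551/6130608 ≈ 2.6458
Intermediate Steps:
t(Q) = 1
r = 635/2 (r = -(-504 - (1 + 13*10))/2 = -(-504 - (1 + 130))/2 = -(-504 - 1*131)/2 = -(-504 - 131)/2 = -½*(-635) = 635/2 ≈ 317.50)
B = 120 (B = -6*(-20) = 120)
r/B + 1/((-3109 + 3296)*(-2049)) = (635/2)/120 + 1/((-3109 + 3296)*(-2049)) = (635/2)*(1/120) - 1/2049/187 = 127/48 + (1/187)*(-1/2049) = 127/48 - 1/383163 = 16220551/6130608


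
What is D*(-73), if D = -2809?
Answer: 205057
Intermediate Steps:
D*(-73) = -2809*(-73) = 205057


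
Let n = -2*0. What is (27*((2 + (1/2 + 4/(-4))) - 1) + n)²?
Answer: 729/4 ≈ 182.25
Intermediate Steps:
n = 0
(27*((2 + (1/2 + 4/(-4))) - 1) + n)² = (27*((2 + (1/2 + 4/(-4))) - 1) + 0)² = (27*((2 + (1*(½) + 4*(-¼))) - 1) + 0)² = (27*((2 + (½ - 1)) - 1) + 0)² = (27*((2 - ½) - 1) + 0)² = (27*(3/2 - 1) + 0)² = (27*(½) + 0)² = (27/2 + 0)² = (27/2)² = 729/4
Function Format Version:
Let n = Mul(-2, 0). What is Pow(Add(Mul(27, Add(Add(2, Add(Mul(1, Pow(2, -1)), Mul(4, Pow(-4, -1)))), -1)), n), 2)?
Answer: Rational(729, 4) ≈ 182.25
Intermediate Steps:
n = 0
Pow(Add(Mul(27, Add(Add(2, Add(Mul(1, Pow(2, -1)), Mul(4, Pow(-4, -1)))), -1)), n), 2) = Pow(Add(Mul(27, Add(Add(2, Add(Mul(1, Pow(2, -1)), Mul(4, Pow(-4, -1)))), -1)), 0), 2) = Pow(Add(Mul(27, Add(Add(2, Add(Mul(1, Rational(1, 2)), Mul(4, Rational(-1, 4)))), -1)), 0), 2) = Pow(Add(Mul(27, Add(Add(2, Add(Rational(1, 2), -1)), -1)), 0), 2) = Pow(Add(Mul(27, Add(Add(2, Rational(-1, 2)), -1)), 0), 2) = Pow(Add(Mul(27, Add(Rational(3, 2), -1)), 0), 2) = Pow(Add(Mul(27, Rational(1, 2)), 0), 2) = Pow(Add(Rational(27, 2), 0), 2) = Pow(Rational(27, 2), 2) = Rational(729, 4)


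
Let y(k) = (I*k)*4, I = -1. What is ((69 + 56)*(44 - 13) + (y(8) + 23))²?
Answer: 14945956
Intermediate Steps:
y(k) = -4*k (y(k) = -k*4 = -4*k)
((69 + 56)*(44 - 13) + (y(8) + 23))² = ((69 + 56)*(44 - 13) + (-4*8 + 23))² = (125*31 + (-32 + 23))² = (3875 - 9)² = 3866² = 14945956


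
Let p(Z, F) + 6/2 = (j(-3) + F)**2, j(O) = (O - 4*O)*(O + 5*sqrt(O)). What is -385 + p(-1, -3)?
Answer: -5563 - 2700*I*sqrt(3) ≈ -5563.0 - 4676.5*I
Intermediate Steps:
j(O) = -3*O*(O + 5*sqrt(O)) (j(O) = (-3*O)*(O + 5*sqrt(O)) = -3*O*(O + 5*sqrt(O)))
p(Z, F) = -3 + (-27 + F + 45*I*sqrt(3))**2 (p(Z, F) = -3 + ((-(-45)*I*sqrt(3) - 3*(-3)**2) + F)**2 = -3 + ((-(-45)*I*sqrt(3) - 3*9) + F)**2 = -3 + ((45*I*sqrt(3) - 27) + F)**2 = -3 + ((-27 + 45*I*sqrt(3)) + F)**2 = -3 + (-27 + F + 45*I*sqrt(3))**2)
-385 + p(-1, -3) = -385 + (-3 + (-27 - 3 + 45*I*sqrt(3))**2) = -385 + (-3 + (-30 + 45*I*sqrt(3))**2) = -388 + (-30 + 45*I*sqrt(3))**2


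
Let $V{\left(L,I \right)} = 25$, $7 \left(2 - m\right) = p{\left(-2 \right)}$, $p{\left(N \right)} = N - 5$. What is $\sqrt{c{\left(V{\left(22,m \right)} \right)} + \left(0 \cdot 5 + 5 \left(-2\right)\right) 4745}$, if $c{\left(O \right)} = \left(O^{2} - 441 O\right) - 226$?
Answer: $2 i \sqrt{14519} \approx 240.99 i$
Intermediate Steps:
$p{\left(N \right)} = -5 + N$
$m = 3$ ($m = 2 - \frac{-5 - 2}{7} = 2 - -1 = 2 + 1 = 3$)
$c{\left(O \right)} = -226 + O^{2} - 441 O$
$\sqrt{c{\left(V{\left(22,m \right)} \right)} + \left(0 \cdot 5 + 5 \left(-2\right)\right) 4745} = \sqrt{\left(-226 + 25^{2} - 11025\right) + \left(0 \cdot 5 + 5 \left(-2\right)\right) 4745} = \sqrt{\left(-226 + 625 - 11025\right) + \left(0 - 10\right) 4745} = \sqrt{-10626 - 47450} = \sqrt{-58076} = 2 i \sqrt{14519}$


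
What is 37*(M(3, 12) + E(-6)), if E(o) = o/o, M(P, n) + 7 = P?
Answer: -111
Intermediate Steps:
M(P, n) = -7 + P
E(o) = 1
37*(M(3, 12) + E(-6)) = 37*((-7 + 3) + 1) = 37*(-4 + 1) = 37*(-3) = -111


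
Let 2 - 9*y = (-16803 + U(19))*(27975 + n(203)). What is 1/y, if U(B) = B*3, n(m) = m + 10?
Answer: 9/472036250 ≈ 1.9066e-8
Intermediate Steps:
n(m) = 10 + m
U(B) = 3*B
y = 472036250/9 (y = 2/9 - (-16803 + 3*19)*(27975 + (10 + 203))/9 = 2/9 - (-16803 + 57)*(27975 + 213)/9 = 2/9 - (-5582)*28188/3 = 2/9 - ⅑*(-472036248) = 2/9 + 52448472 = 472036250/9 ≈ 5.2448e+7)
1/y = 1/(472036250/9) = 9/472036250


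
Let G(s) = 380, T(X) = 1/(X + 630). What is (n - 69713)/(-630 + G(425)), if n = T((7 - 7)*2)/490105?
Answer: 21525014614949/77191537500 ≈ 278.85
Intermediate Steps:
T(X) = 1/(630 + X)
n = 1/308766150 (n = 1/((630 + (7 - 7)*2)*490105) = (1/490105)/(630 + 0*2) = (1/490105)/(630 + 0) = (1/490105)/630 = (1/630)*(1/490105) = 1/308766150 ≈ 3.2387e-9)
(n - 69713)/(-630 + G(425)) = (1/308766150 - 69713)/(-630 + 380) = -21525014614949/308766150/(-250) = -21525014614949/308766150*(-1/250) = 21525014614949/77191537500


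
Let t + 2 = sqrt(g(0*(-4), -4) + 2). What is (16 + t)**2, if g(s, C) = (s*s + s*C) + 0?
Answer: (14 + sqrt(2))**2 ≈ 237.60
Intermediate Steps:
g(s, C) = s**2 + C*s (g(s, C) = (s**2 + C*s) + 0 = s**2 + C*s)
t = -2 + sqrt(2) (t = -2 + sqrt((0*(-4))*(-4 + 0*(-4)) + 2) = -2 + sqrt(0*(-4 + 0) + 2) = -2 + sqrt(0*(-4) + 2) = -2 + sqrt(0 + 2) = -2 + sqrt(2) ≈ -0.58579)
(16 + t)**2 = (16 + (-2 + sqrt(2)))**2 = (14 + sqrt(2))**2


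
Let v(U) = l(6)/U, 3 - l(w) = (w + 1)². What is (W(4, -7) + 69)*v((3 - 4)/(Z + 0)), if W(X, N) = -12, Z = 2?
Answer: 5244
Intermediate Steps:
l(w) = 3 - (1 + w)² (l(w) = 3 - (w + 1)² = 3 - (1 + w)²)
v(U) = -46/U (v(U) = (3 - (1 + 6)²)/U = (3 - 1*7²)/U = (3 - 1*49)/U = (3 - 49)/U = -46/U)
(W(4, -7) + 69)*v((3 - 4)/(Z + 0)) = (-12 + 69)*(-46*(2 + 0)/(3 - 4)) = 57*(-46/((-1/2))) = 57*(-46/((-1*½))) = 57*(-46/(-½)) = 57*(-46*(-2)) = 57*92 = 5244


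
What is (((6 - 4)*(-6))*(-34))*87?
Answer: 35496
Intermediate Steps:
(((6 - 4)*(-6))*(-34))*87 = ((2*(-6))*(-34))*87 = -12*(-34)*87 = 408*87 = 35496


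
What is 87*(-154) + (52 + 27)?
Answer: -13319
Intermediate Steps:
87*(-154) + (52 + 27) = -13398 + 79 = -13319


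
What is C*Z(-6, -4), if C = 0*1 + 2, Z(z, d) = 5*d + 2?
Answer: -36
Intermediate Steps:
Z(z, d) = 2 + 5*d
C = 2 (C = 0 + 2 = 2)
C*Z(-6, -4) = 2*(2 + 5*(-4)) = 2*(2 - 20) = 2*(-18) = -36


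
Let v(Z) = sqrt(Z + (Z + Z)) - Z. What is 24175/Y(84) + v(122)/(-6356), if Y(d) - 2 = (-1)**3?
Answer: 76828211/3178 - sqrt(366)/6356 ≈ 24175.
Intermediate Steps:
Y(d) = 1 (Y(d) = 2 + (-1)**3 = 2 - 1 = 1)
v(Z) = -Z + sqrt(3)*sqrt(Z) (v(Z) = sqrt(Z + 2*Z) - Z = sqrt(3*Z) - Z = sqrt(3)*sqrt(Z) - Z = -Z + sqrt(3)*sqrt(Z))
24175/Y(84) + v(122)/(-6356) = 24175/1 + (-1*122 + sqrt(3)*sqrt(122))/(-6356) = 24175*1 + (-122 + sqrt(366))*(-1/6356) = 24175 + (61/3178 - sqrt(366)/6356) = 76828211/3178 - sqrt(366)/6356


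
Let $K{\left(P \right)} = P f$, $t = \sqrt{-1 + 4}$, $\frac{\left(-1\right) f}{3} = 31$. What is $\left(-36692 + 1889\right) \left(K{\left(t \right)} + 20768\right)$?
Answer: $-722788704 + 3236679 \sqrt{3} \approx -7.1718 \cdot 10^{8}$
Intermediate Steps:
$f = -93$ ($f = \left(-3\right) 31 = -93$)
$t = \sqrt{3} \approx 1.732$
$K{\left(P \right)} = - 93 P$ ($K{\left(P \right)} = P \left(-93\right) = - 93 P$)
$\left(-36692 + 1889\right) \left(K{\left(t \right)} + 20768\right) = \left(-36692 + 1889\right) \left(- 93 \sqrt{3} + 20768\right) = - 34803 \left(20768 - 93 \sqrt{3}\right) = -722788704 + 3236679 \sqrt{3}$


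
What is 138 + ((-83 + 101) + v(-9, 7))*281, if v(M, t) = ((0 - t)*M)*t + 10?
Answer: 131927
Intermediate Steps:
v(M, t) = 10 - M*t**2 (v(M, t) = ((-t)*M)*t + 10 = (-M*t)*t + 10 = -M*t**2 + 10 = 10 - M*t**2)
138 + ((-83 + 101) + v(-9, 7))*281 = 138 + ((-83 + 101) + (10 - 1*(-9)*7**2))*281 = 138 + (18 + (10 - 1*(-9)*49))*281 = 138 + (18 + (10 + 441))*281 = 138 + (18 + 451)*281 = 138 + 469*281 = 138 + 131789 = 131927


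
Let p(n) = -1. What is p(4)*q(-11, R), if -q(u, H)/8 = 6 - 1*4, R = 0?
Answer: 16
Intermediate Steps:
q(u, H) = -16 (q(u, H) = -8*(6 - 1*4) = -8*(6 - 4) = -8*2 = -16)
p(4)*q(-11, R) = -1*(-16) = 16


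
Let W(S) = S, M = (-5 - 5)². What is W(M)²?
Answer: 10000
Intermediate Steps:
M = 100 (M = (-10)² = 100)
W(M)² = 100² = 10000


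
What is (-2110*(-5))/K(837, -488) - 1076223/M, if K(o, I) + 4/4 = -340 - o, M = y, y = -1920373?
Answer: -9496072228/1131099697 ≈ -8.3954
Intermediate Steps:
M = -1920373
K(o, I) = -341 - o (K(o, I) = -1 + (-340 - o) = -341 - o)
(-2110*(-5))/K(837, -488) - 1076223/M = (-2110*(-5))/(-341 - 1*837) - 1076223/(-1920373) = 10550/(-341 - 837) - 1076223*(-1/1920373) = 10550/(-1178) + 1076223/1920373 = 10550*(-1/1178) + 1076223/1920373 = -5275/589 + 1076223/1920373 = -9496072228/1131099697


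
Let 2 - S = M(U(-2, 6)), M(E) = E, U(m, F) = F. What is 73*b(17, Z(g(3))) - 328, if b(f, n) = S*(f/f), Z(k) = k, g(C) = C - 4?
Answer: -620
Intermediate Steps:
g(C) = -4 + C
S = -4 (S = 2 - 1*6 = 2 - 6 = -4)
b(f, n) = -4 (b(f, n) = -4*f/f = -4*1 = -4)
73*b(17, Z(g(3))) - 328 = 73*(-4) - 328 = -292 - 328 = -620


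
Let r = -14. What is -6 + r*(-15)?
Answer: 204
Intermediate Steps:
-6 + r*(-15) = -6 - 14*(-15) = -6 + 210 = 204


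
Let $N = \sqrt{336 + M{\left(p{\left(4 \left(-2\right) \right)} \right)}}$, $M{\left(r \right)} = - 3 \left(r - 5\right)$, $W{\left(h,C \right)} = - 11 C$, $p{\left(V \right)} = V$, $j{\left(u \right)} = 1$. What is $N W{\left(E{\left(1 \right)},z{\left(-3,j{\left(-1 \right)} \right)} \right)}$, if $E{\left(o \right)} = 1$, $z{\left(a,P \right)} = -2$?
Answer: $110 \sqrt{15} \approx 426.03$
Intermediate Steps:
$M{\left(r \right)} = 15 - 3 r$ ($M{\left(r \right)} = - 3 \left(-5 + r\right) = 15 - 3 r$)
$N = 5 \sqrt{15}$ ($N = \sqrt{336 - \left(-15 + 3 \cdot 4 \left(-2\right)\right)} = \sqrt{336 + \left(15 - -24\right)} = \sqrt{336 + \left(15 + 24\right)} = \sqrt{336 + 39} = \sqrt{375} = 5 \sqrt{15} \approx 19.365$)
$N W{\left(E{\left(1 \right)},z{\left(-3,j{\left(-1 \right)} \right)} \right)} = 5 \sqrt{15} \left(\left(-11\right) \left(-2\right)\right) = 5 \sqrt{15} \cdot 22 = 110 \sqrt{15}$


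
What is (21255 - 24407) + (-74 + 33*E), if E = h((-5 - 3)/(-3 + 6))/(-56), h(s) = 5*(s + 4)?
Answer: -45219/14 ≈ -3229.9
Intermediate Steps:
h(s) = 20 + 5*s (h(s) = 5*(4 + s) = 20 + 5*s)
E = -5/42 (E = (20 + 5*((-5 - 3)/(-3 + 6)))/(-56) = (20 + 5*(-8/3))*(-1/56) = (20 - 40/3)*(-1/56) = (20/3)*(-1/56) = -5/42 ≈ -0.11905)
(21255 - 24407) + (-74 + 33*E) = (21255 - 24407) + (-74 + 33*(-5/42)) = -3152 + (-74 - 55/14) = -3152 - 1091/14 = -45219/14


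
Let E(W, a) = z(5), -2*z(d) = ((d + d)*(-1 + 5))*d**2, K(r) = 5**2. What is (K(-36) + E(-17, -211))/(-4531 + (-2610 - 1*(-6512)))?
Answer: 475/629 ≈ 0.75517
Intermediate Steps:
K(r) = 25
z(d) = -4*d**3 (z(d) = -(d + d)*(-1 + 5)*d**2/2 = -(2*d)*4*d**2/2 = -8*d*d**2/2 = -4*d**3)
E(W, a) = -500 (E(W, a) = -4*5**3 = -4*125 = -500)
(K(-36) + E(-17, -211))/(-4531 + (-2610 - 1*(-6512))) = (25 - 500)/(-4531 + (-2610 - 1*(-6512))) = -475/(-4531 + (-2610 + 6512)) = -475/(-4531 + 3902) = -475/(-629) = -475*(-1/629) = 475/629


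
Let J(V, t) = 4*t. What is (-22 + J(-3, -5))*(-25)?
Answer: 1050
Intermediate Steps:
(-22 + J(-3, -5))*(-25) = (-22 + 4*(-5))*(-25) = (-22 - 20)*(-25) = -42*(-25) = 1050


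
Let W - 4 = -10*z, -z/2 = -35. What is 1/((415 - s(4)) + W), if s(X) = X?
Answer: -1/285 ≈ -0.0035088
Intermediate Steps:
z = 70 (z = -2*(-35) = 70)
W = -696 (W = 4 - 10*70 = 4 - 700 = -696)
1/((415 - s(4)) + W) = 1/((415 - 1*4) - 696) = 1/((415 - 4) - 696) = 1/(411 - 696) = 1/(-285) = -1/285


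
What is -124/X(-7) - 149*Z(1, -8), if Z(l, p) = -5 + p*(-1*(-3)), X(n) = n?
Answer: 30371/7 ≈ 4338.7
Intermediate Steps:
Z(l, p) = -5 + 3*p (Z(l, p) = -5 + p*3 = -5 + 3*p)
-124/X(-7) - 149*Z(1, -8) = -124/(-7) - 149*(-5 + 3*(-8)) = -124*(-1/7) - 149*(-5 - 24) = 124/7 - 149*(-29) = 124/7 + 4321 = 30371/7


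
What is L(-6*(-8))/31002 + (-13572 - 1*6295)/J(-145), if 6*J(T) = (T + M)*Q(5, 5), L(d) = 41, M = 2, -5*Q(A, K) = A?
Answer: -3695494541/4433286 ≈ -833.58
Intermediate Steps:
Q(A, K) = -A/5
J(T) = -⅓ - T/6 (J(T) = ((T + 2)*(-⅕*5))/6 = ((2 + T)*(-1))/6 = (-2 - T)/6 = -⅓ - T/6)
L(-6*(-8))/31002 + (-13572 - 1*6295)/J(-145) = 41/31002 + (-13572 - 1*6295)/(-⅓ - ⅙*(-145)) = 41*(1/31002) + (-13572 - 6295)/(-⅓ + 145/6) = 41/31002 - 19867/143/6 = 41/31002 - 19867*6/143 = 41/31002 - 119202/143 = -3695494541/4433286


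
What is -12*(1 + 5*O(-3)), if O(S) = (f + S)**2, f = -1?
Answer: -972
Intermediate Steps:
O(S) = (-1 + S)**2
-12*(1 + 5*O(-3)) = -12*(1 + 5*(-1 - 3)**2) = -12*(1 + 5*(-4)**2) = -12*(1 + 5*16) = -12*(1 + 80) = -12*81 = -972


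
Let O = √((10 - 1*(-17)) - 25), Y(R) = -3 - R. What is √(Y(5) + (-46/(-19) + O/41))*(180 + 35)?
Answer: 215*√(-3385534 + 14801*√2)/779 ≈ 506.25*I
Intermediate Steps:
O = √2 (O = √((10 + 17) - 25) = √(27 - 25) = √2 ≈ 1.4142)
√(Y(5) + (-46/(-19) + O/41))*(180 + 35) = √((-3 - 1*5) + (-46/(-19) + √2/41))*(180 + 35) = √((-3 - 5) + (-46*(-1/19) + √2*(1/41)))*215 = √(-8 + (46/19 + √2/41))*215 = √(-106/19 + √2/41)*215 = 215*√(-106/19 + √2/41)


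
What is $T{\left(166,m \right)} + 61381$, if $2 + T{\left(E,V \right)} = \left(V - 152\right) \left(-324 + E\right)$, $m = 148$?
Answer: $62011$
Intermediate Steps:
$T{\left(E,V \right)} = -2 + \left(-324 + E\right) \left(-152 + V\right)$ ($T{\left(E,V \right)} = -2 + \left(V - 152\right) \left(-324 + E\right) = -2 + \left(-152 + V\right) \left(-324 + E\right) = -2 + \left(-324 + E\right) \left(-152 + V\right)$)
$T{\left(166,m \right)} + 61381 = \left(49246 - 47952 - 25232 + 166 \cdot 148\right) + 61381 = \left(49246 - 47952 - 25232 + 24568\right) + 61381 = 630 + 61381 = 62011$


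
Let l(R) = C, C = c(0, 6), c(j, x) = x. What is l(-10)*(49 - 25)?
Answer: 144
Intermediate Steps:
C = 6
l(R) = 6
l(-10)*(49 - 25) = 6*(49 - 25) = 6*24 = 144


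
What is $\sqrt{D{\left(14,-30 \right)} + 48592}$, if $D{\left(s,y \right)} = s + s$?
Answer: $2 \sqrt{12155} \approx 220.5$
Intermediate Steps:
$D{\left(s,y \right)} = 2 s$
$\sqrt{D{\left(14,-30 \right)} + 48592} = \sqrt{2 \cdot 14 + 48592} = \sqrt{28 + 48592} = \sqrt{48620} = 2 \sqrt{12155}$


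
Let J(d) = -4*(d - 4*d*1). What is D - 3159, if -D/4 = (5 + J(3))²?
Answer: -9883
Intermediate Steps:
J(d) = 12*d (J(d) = -4*(d - 4*d) = -(-12)*d = 12*d)
D = -6724 (D = -4*(5 + 12*3)² = -4*(5 + 36)² = -4*41² = -4*1681 = -6724)
D - 3159 = -6724 - 3159 = -9883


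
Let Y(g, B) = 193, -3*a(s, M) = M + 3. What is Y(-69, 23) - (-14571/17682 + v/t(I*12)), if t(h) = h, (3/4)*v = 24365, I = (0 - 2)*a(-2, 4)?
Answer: -3415234/8841 ≈ -386.29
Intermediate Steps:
a(s, M) = -1 - M/3 (a(s, M) = -(M + 3)/3 = -(3 + M)/3 = -1 - M/3)
I = 14/3 (I = (0 - 2)*(-1 - 1/3*4) = -2*(-1 - 4/3) = -2*(-7/3) = 14/3 ≈ 4.6667)
v = 97460/3 (v = (4/3)*24365 = 97460/3 ≈ 32487.)
Y(-69, 23) - (-14571/17682 + v/t(I*12)) = 193 - (-14571/17682 + 97460/(3*(((14/3)*12)))) = 193 - (-14571*1/17682 + (97460/3)/56) = 193 - (-4857/5894 + (97460/3)*(1/56)) = 193 - (-4857/5894 + 24365/42) = 193 - 1*5121547/8841 = 193 - 5121547/8841 = -3415234/8841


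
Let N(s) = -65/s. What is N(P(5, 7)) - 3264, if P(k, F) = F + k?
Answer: -39233/12 ≈ -3269.4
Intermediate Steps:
N(P(5, 7)) - 3264 = -65/(7 + 5) - 3264 = -65/12 - 3264 = -39233/12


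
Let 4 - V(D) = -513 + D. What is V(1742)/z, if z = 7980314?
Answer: -1225/7980314 ≈ -0.00015350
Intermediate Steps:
V(D) = 517 - D (V(D) = 4 - (-513 + D) = 4 + (513 - D) = 517 - D)
V(1742)/z = (517 - 1*1742)/7980314 = (517 - 1742)*(1/7980314) = -1225*1/7980314 = -1225/7980314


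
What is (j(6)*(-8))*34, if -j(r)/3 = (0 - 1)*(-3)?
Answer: 2448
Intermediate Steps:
j(r) = -9 (j(r) = -3*(0 - 1)*(-3) = -(-3)*(-3) = -3*3 = -9)
(j(6)*(-8))*34 = -9*(-8)*34 = 72*34 = 2448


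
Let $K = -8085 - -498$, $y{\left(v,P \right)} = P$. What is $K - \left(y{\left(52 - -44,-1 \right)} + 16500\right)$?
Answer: $-24086$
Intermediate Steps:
$K = -7587$ ($K = -8085 + 498 = -7587$)
$K - \left(y{\left(52 - -44,-1 \right)} + 16500\right) = -7587 - \left(-1 + 16500\right) = -7587 - 16499 = -24086$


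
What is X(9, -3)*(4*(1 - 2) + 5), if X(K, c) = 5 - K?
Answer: -4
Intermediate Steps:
X(9, -3)*(4*(1 - 2) + 5) = (5 - 1*9)*(4*(1 - 2) + 5) = (5 - 9)*(4*(-1) + 5) = -4*(-4 + 5) = -4*1 = -4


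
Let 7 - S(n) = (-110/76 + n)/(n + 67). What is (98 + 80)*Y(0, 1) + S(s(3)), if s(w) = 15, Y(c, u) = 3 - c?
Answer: 1685241/3116 ≈ 540.83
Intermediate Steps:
S(n) = 7 - (-55/38 + n)/(67 + n) (S(n) = 7 - (-110/76 + n)/(n + 67) = 7 - (-110*1/76 + n)/(67 + n) = 7 - (-55/38 + n)/(67 + n))
(98 + 80)*Y(0, 1) + S(s(3)) = (98 + 80)*(3 - 1*0) + 3*(5959 + 76*15)/(38*(67 + 15)) = 178*(3 + 0) + (3/38)*(5959 + 1140)/82 = 178*3 + (3/38)*(1/82)*7099 = 534 + 21297/3116 = 1685241/3116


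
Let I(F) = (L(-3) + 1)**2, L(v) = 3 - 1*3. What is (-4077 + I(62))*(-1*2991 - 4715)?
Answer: 31409656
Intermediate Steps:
L(v) = 0 (L(v) = 3 - 3 = 0)
I(F) = 1 (I(F) = (0 + 1)**2 = 1**2 = 1)
(-4077 + I(62))*(-1*2991 - 4715) = (-4077 + 1)*(-1*2991 - 4715) = -4076*(-2991 - 4715) = -4076*(-7706) = 31409656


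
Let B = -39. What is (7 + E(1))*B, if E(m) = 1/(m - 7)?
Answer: -533/2 ≈ -266.50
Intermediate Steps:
E(m) = 1/(-7 + m)
(7 + E(1))*B = (7 + 1/(-7 + 1))*(-39) = (7 + 1/(-6))*(-39) = (7 - 1/6)*(-39) = (41/6)*(-39) = -533/2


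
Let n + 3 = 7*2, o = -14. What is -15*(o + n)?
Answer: 45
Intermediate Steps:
n = 11 (n = -3 + 7*2 = -3 + 14 = 11)
-15*(o + n) = -15*(-14 + 11) = -15*(-3) = 45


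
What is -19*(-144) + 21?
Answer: 2757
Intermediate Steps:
-19*(-144) + 21 = 2736 + 21 = 2757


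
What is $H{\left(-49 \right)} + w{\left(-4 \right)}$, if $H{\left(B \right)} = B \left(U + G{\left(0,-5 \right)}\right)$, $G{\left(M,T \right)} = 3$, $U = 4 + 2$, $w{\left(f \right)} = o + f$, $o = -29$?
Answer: $-474$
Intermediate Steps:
$w{\left(f \right)} = -29 + f$
$U = 6$
$H{\left(B \right)} = 9 B$ ($H{\left(B \right)} = B \left(6 + 3\right) = B 9 = 9 B$)
$H{\left(-49 \right)} + w{\left(-4 \right)} = 9 \left(-49\right) - 33 = -441 - 33 = -474$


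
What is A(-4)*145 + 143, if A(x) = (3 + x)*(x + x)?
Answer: 1303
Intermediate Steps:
A(x) = 2*x*(3 + x) (A(x) = (3 + x)*(2*x) = 2*x*(3 + x))
A(-4)*145 + 143 = (2*(-4)*(3 - 4))*145 + 143 = (2*(-4)*(-1))*145 + 143 = 8*145 + 143 = 1160 + 143 = 1303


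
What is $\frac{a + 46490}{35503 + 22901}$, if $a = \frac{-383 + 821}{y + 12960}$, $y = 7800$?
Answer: $\frac{53618491}{67359280} \approx 0.79601$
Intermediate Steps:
$a = \frac{73}{3460}$ ($a = \frac{-383 + 821}{7800 + 12960} = \frac{438}{20760} = 438 \cdot \frac{1}{20760} = \frac{73}{3460} \approx 0.021098$)
$\frac{a + 46490}{35503 + 22901} = \frac{\frac{73}{3460} + 46490}{35503 + 22901} = \frac{160855473}{3460 \cdot 58404} = \frac{160855473}{3460} \cdot \frac{1}{58404} = \frac{53618491}{67359280}$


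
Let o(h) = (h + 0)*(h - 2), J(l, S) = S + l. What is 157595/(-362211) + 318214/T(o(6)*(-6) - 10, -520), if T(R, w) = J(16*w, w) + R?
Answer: -19446336764/542954289 ≈ -35.816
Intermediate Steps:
o(h) = h*(-2 + h)
T(R, w) = R + 17*w (T(R, w) = (w + 16*w) + R = 17*w + R = R + 17*w)
157595/(-362211) + 318214/T(o(6)*(-6) - 10, -520) = 157595/(-362211) + 318214/(((6*(-2 + 6))*(-6) - 10) + 17*(-520)) = 157595*(-1/362211) + 318214/(((6*4)*(-6) - 10) - 8840) = -157595/362211 + 318214/((24*(-6) - 10) - 8840) = -157595/362211 + 318214/((-144 - 10) - 8840) = -157595/362211 + 318214/(-154 - 8840) = -157595/362211 + 318214/(-8994) = -157595/362211 + 318214*(-1/8994) = -157595/362211 - 159107/4497 = -19446336764/542954289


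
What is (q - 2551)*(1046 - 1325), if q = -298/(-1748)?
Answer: 622009575/874 ≈ 7.1168e+5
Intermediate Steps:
q = 149/874 (q = -298*(-1/1748) = 149/874 ≈ 0.17048)
(q - 2551)*(1046 - 1325) = (149/874 - 2551)*(1046 - 1325) = -2229425/874*(-279) = 622009575/874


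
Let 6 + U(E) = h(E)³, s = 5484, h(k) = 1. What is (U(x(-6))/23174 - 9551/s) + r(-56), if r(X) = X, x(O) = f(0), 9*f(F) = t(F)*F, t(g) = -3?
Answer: -3669095195/63543108 ≈ -57.742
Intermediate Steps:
f(F) = -F/3 (f(F) = (-3*F)/9 = -F/3)
x(O) = 0 (x(O) = -⅓*0 = 0)
U(E) = -5 (U(E) = -6 + 1³ = -6 + 1 = -5)
(U(x(-6))/23174 - 9551/s) + r(-56) = (-5/23174 - 9551/5484) - 56 = -110681147/63543108 - 56 = -3669095195/63543108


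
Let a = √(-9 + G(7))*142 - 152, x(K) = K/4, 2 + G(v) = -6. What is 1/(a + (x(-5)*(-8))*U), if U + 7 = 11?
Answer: -28/88833 - 71*I*√17/177666 ≈ -0.0003152 - 0.0016477*I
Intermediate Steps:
U = 4 (U = -7 + 11 = 4)
G(v) = -8 (G(v) = -2 - 6 = -8)
x(K) = K/4 (x(K) = K*(¼) = K/4)
a = -152 + 142*I*√17 (a = √(-9 - 8)*142 - 152 = √(-17)*142 - 152 = (I*√17)*142 - 152 = 142*I*√17 - 152 = -152 + 142*I*√17 ≈ -152.0 + 585.48*I)
1/(a + (x(-5)*(-8))*U) = 1/((-152 + 142*I*√17) + (((¼)*(-5))*(-8))*4) = 1/((-152 + 142*I*√17) - 5/4*(-8)*4) = 1/((-152 + 142*I*√17) + 10*4) = 1/((-152 + 142*I*√17) + 40) = 1/(-112 + 142*I*√17)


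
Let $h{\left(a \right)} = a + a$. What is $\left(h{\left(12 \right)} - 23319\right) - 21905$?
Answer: $-45200$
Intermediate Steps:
$h{\left(a \right)} = 2 a$
$\left(h{\left(12 \right)} - 23319\right) - 21905 = \left(2 \cdot 12 - 23319\right) - 21905 = \left(24 - 23319\right) - 21905 = -23295 - 21905 = -45200$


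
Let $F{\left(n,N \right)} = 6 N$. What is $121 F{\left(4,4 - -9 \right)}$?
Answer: $9438$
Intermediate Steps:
$121 F{\left(4,4 - -9 \right)} = 121 \cdot 6 \left(4 - -9\right) = 121 \cdot 6 \left(4 + 9\right) = 121 \cdot 6 \cdot 13 = 121 \cdot 78 = 9438$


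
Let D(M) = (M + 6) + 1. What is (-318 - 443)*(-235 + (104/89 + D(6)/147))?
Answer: 2327183660/13083 ≈ 1.7788e+5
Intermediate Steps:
D(M) = 7 + M (D(M) = (6 + M) + 1 = 7 + M)
(-318 - 443)*(-235 + (104/89 + D(6)/147)) = (-318 - 443)*(-235 + (104/89 + (7 + 6)/147)) = -761*(-235 + (104*(1/89) + 13*(1/147))) = -761*(-235 + (104/89 + 13/147)) = -761*(-235 + 16445/13083) = -761*(-3058060/13083) = 2327183660/13083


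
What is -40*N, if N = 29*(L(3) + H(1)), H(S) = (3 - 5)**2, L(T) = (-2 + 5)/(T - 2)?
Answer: -8120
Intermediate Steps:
L(T) = 3/(-2 + T)
H(S) = 4 (H(S) = (-2)**2 = 4)
N = 203 (N = 29*(3/(-2 + 3) + 4) = 29*(3/1 + 4) = 29*(3*1 + 4) = 29*(3 + 4) = 29*7 = 203)
-40*N = -40*203 = -8120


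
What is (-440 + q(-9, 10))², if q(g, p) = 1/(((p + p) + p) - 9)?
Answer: 85359121/441 ≈ 1.9356e+5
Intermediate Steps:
q(g, p) = 1/(-9 + 3*p) (q(g, p) = 1/((2*p + p) - 9) = 1/(3*p - 9) = 1/(-9 + 3*p))
(-440 + q(-9, 10))² = (-440 + 1/(3*(-3 + 10)))² = (-440 + (⅓)/7)² = (-440 + (⅓)*(⅐))² = (-440 + 1/21)² = (-9239/21)² = 85359121/441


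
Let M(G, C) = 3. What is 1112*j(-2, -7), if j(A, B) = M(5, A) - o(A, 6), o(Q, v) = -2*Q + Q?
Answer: 1112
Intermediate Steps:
o(Q, v) = -Q
j(A, B) = 3 + A (j(A, B) = 3 - (-1)*A = 3 + A)
1112*j(-2, -7) = 1112*(3 - 2) = 1112*1 = 1112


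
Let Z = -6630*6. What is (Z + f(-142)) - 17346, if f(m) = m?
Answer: -57268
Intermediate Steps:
Z = -39780
(Z + f(-142)) - 17346 = (-39780 - 142) - 17346 = -39922 - 17346 = -57268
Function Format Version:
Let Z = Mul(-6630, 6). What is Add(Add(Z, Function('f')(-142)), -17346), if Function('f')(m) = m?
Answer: -57268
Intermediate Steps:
Z = -39780
Add(Add(Z, Function('f')(-142)), -17346) = Add(Add(-39780, -142), -17346) = Add(-39922, -17346) = -57268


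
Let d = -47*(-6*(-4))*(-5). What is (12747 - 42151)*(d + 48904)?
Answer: -1603811776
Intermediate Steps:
d = 5640 (d = -1128*(-5) = -47*(-120) = 5640)
(12747 - 42151)*(d + 48904) = (12747 - 42151)*(5640 + 48904) = -29404*54544 = -1603811776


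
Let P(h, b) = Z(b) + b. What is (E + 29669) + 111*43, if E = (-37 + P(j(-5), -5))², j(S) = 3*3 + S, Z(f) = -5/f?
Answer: 36123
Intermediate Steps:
j(S) = 9 + S
P(h, b) = b - 5/b (P(h, b) = -5/b + b = b - 5/b)
E = 1681 (E = (-37 + (-5 - 5/(-5)))² = (-37 + (-5 - 5*(-⅕)))² = (-37 + (-5 + 1))² = (-37 - 4)² = (-41)² = 1681)
(E + 29669) + 111*43 = (1681 + 29669) + 111*43 = 31350 + 4773 = 36123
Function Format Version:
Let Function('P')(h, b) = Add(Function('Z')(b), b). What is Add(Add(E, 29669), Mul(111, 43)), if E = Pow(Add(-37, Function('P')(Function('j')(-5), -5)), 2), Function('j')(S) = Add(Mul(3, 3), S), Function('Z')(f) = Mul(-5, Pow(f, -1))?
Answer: 36123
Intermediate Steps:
Function('j')(S) = Add(9, S)
Function('P')(h, b) = Add(b, Mul(-5, Pow(b, -1))) (Function('P')(h, b) = Add(Mul(-5, Pow(b, -1)), b) = Add(b, Mul(-5, Pow(b, -1))))
E = 1681 (E = Pow(Add(-37, Add(-5, Mul(-5, Pow(-5, -1)))), 2) = Pow(Add(-37, Add(-5, Mul(-5, Rational(-1, 5)))), 2) = Pow(Add(-37, Add(-5, 1)), 2) = Pow(Add(-37, -4), 2) = Pow(-41, 2) = 1681)
Add(Add(E, 29669), Mul(111, 43)) = Add(Add(1681, 29669), Mul(111, 43)) = Add(31350, 4773) = 36123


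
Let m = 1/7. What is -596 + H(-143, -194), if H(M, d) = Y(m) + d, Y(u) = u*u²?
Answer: -270969/343 ≈ -790.00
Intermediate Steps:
m = ⅐ ≈ 0.14286
Y(u) = u³
H(M, d) = 1/343 + d (H(M, d) = (⅐)³ + d = 1/343 + d)
-596 + H(-143, -194) = -596 + (1/343 - 194) = -596 - 66541/343 = -270969/343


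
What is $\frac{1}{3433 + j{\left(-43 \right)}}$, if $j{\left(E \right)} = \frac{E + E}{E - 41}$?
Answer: $\frac{42}{144229} \approx 0.0002912$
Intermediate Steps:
$j{\left(E \right)} = \frac{2 E}{-41 + E}$
$\frac{1}{3433 + j{\left(-43 \right)}} = \frac{1}{3433 + 2 \left(-43\right) \frac{1}{-41 - 43}} = \frac{1}{3433 + 2 \left(-43\right) \frac{1}{-84}} = \frac{1}{3433 + 2 \left(-43\right) \left(- \frac{1}{84}\right)} = \frac{1}{3433 + \frac{43}{42}} = \frac{1}{\frac{144229}{42}} = \frac{42}{144229}$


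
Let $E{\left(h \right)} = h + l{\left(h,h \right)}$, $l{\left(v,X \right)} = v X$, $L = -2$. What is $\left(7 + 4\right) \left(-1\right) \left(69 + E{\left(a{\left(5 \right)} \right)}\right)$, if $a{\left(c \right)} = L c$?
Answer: $-1749$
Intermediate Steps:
$a{\left(c \right)} = - 2 c$
$l{\left(v,X \right)} = X v$
$E{\left(h \right)} = h + h^{2}$ ($E{\left(h \right)} = h + h h = h + h^{2}$)
$\left(7 + 4\right) \left(-1\right) \left(69 + E{\left(a{\left(5 \right)} \right)}\right) = \left(7 + 4\right) \left(-1\right) \left(69 + \left(-2\right) 5 \left(1 - 10\right)\right) = 11 \left(-1\right) \left(69 - 10 \left(1 - 10\right)\right) = - 11 \left(69 - -90\right) = - 11 \left(69 + 90\right) = \left(-11\right) 159 = -1749$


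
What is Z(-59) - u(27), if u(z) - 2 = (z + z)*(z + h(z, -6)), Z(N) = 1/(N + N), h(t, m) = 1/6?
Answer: -173343/118 ≈ -1469.0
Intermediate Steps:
h(t, m) = ⅙
Z(N) = 1/(2*N)
u(z) = 2 + 2*z*(⅙ + z) (u(z) = 2 + (z + z)*(z + ⅙) = 2 + (2*z)*(⅙ + z) = 2 + 2*z*(⅙ + z))
Z(-59) - u(27) = (½)/(-59) - (2 + 2*27² + (⅓)*27) = (½)*(-1/59) - (2 + 2*729 + 9) = -1/118 - (2 + 1458 + 9) = -1/118 - 1*1469 = -1/118 - 1469 = -173343/118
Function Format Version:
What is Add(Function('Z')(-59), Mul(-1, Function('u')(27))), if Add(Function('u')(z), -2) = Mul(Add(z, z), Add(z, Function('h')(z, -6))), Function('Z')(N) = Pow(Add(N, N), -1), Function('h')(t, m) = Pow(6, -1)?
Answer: Rational(-173343, 118) ≈ -1469.0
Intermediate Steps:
Function('h')(t, m) = Rational(1, 6)
Function('Z')(N) = Mul(Rational(1, 2), Pow(N, -1)) (Function('Z')(N) = Pow(Mul(2, N), -1) = Mul(Rational(1, 2), Pow(N, -1)))
Function('u')(z) = Add(2, Mul(2, z, Add(Rational(1, 6), z))) (Function('u')(z) = Add(2, Mul(Add(z, z), Add(z, Rational(1, 6)))) = Add(2, Mul(Mul(2, z), Add(Rational(1, 6), z))) = Add(2, Mul(2, z, Add(Rational(1, 6), z))))
Add(Function('Z')(-59), Mul(-1, Function('u')(27))) = Add(Mul(Rational(1, 2), Pow(-59, -1)), Mul(-1, Add(2, Mul(2, Pow(27, 2)), Mul(Rational(1, 3), 27)))) = Add(Mul(Rational(1, 2), Rational(-1, 59)), Mul(-1, Add(2, Mul(2, 729), 9))) = Add(Rational(-1, 118), Mul(-1, Add(2, 1458, 9))) = Add(Rational(-1, 118), Mul(-1, 1469)) = Add(Rational(-1, 118), -1469) = Rational(-173343, 118)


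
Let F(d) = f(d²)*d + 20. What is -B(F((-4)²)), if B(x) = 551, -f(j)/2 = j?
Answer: -551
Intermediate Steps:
f(j) = -2*j
F(d) = 20 - 2*d³ (F(d) = (-2*d²)*d + 20 = -2*d³ + 20 = 20 - 2*d³)
-B(F((-4)²)) = -1*551 = -551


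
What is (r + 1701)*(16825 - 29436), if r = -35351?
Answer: 424360150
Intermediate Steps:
(r + 1701)*(16825 - 29436) = (-35351 + 1701)*(16825 - 29436) = -33650*(-12611) = 424360150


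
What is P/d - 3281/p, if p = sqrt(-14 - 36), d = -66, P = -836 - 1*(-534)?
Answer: 151/33 + 3281*I*sqrt(2)/10 ≈ 4.5758 + 464.0*I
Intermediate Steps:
P = -302 (P = -836 + 534 = -302)
p = 5*I*sqrt(2) (p = sqrt(-50) = 5*I*sqrt(2) ≈ 7.0711*I)
P/d - 3281/p = -302/(-66) - 3281*(-I*sqrt(2)/10) = -302*(-1/66) - (-3281)*I*sqrt(2)/10 = 151/33 + 3281*I*sqrt(2)/10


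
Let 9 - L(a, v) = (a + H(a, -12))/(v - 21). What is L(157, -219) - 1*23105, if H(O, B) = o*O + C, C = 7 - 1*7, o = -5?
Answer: -1385917/60 ≈ -23099.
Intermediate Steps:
C = 0 (C = 7 - 7 = 0)
H(O, B) = -5*O (H(O, B) = -5*O + 0 = -5*O)
L(a, v) = 9 + 4*a/(-21 + v) (L(a, v) = 9 - (a - 5*a)/(v - 21) = 9 - (-4*a)/(-21 + v) = 9 - (-4)*a/(-21 + v) = 9 + 4*a/(-21 + v))
L(157, -219) - 1*23105 = (-189 + 4*157 + 9*(-219))/(-21 - 219) - 1*23105 = (-189 + 628 - 1971)/(-240) - 23105 = -1/240*(-1532) - 23105 = 383/60 - 23105 = -1385917/60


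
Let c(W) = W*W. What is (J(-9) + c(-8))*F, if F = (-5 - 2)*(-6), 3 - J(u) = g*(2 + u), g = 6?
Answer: 4578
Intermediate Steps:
c(W) = W²
J(u) = -9 - 6*u (J(u) = 3 - 6*(2 + u) = 3 - (12 + 6*u) = 3 + (-12 - 6*u) = -9 - 6*u)
F = 42 (F = -7*(-6) = 42)
(J(-9) + c(-8))*F = ((-9 - 6*(-9)) + (-8)²)*42 = ((-9 + 54) + 64)*42 = (45 + 64)*42 = 109*42 = 4578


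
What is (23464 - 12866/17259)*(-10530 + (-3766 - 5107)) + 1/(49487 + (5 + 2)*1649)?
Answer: -479530388616840641/1053316770 ≈ -4.5526e+8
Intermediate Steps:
(23464 - 12866/17259)*(-10530 + (-3766 - 5107)) + 1/(49487 + (5 + 2)*1649) = (23464 - 12866*1/17259)*(-10530 - 8873) + 1/(49487 + 7*1649) = (23464 - 12866/17259)*(-19403) + 1/(49487 + 11543) = (404952310/17259)*(-19403) + 1/61030 = -7857289670930/17259 + 1/61030 = -479530388616840641/1053316770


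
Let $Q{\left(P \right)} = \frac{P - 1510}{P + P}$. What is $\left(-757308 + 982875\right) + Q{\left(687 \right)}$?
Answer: $\frac{309928235}{1374} \approx 2.2557 \cdot 10^{5}$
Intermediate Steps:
$Q{\left(P \right)} = \frac{-1510 + P}{2 P}$
$\left(-757308 + 982875\right) + Q{\left(687 \right)} = \left(-757308 + 982875\right) + \frac{-1510 + 687}{2 \cdot 687} = 225567 + \frac{1}{2} \cdot \frac{1}{687} \left(-823\right) = 225567 - \frac{823}{1374} = \frac{309928235}{1374}$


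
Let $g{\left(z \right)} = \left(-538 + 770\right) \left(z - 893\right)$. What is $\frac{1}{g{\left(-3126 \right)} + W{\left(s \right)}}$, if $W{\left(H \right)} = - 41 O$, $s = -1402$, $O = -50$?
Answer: $- \frac{1}{930358} \approx -1.0749 \cdot 10^{-6}$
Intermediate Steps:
$W{\left(H \right)} = 2050$ ($W{\left(H \right)} = \left(-41\right) \left(-50\right) = 2050$)
$g{\left(z \right)} = -207176 + 232 z$ ($g{\left(z \right)} = 232 \left(-893 + z\right) = -207176 + 232 z$)
$\frac{1}{g{\left(-3126 \right)} + W{\left(s \right)}} = \frac{1}{\left(-207176 + 232 \left(-3126\right)\right) + 2050} = \frac{1}{\left(-207176 - 725232\right) + 2050} = \frac{1}{-932408 + 2050} = \frac{1}{-930358} = - \frac{1}{930358}$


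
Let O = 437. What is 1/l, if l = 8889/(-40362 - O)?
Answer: -40799/8889 ≈ -4.5898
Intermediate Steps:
l = -8889/40799 (l = 8889/(-40362 - 1*437) = 8889/(-40362 - 437) = 8889/(-40799) = 8889*(-1/40799) = -8889/40799 ≈ -0.21787)
1/l = 1/(-8889/40799) = -40799/8889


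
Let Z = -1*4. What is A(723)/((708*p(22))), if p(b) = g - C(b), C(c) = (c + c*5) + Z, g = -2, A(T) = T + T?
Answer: -241/15340 ≈ -0.015711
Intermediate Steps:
A(T) = 2*T
Z = -4
C(c) = -4 + 6*c (C(c) = (c + c*5) - 4 = (c + 5*c) - 4 = 6*c - 4 = -4 + 6*c)
p(b) = 2 - 6*b (p(b) = -2 - (-4 + 6*b) = -2 + (4 - 6*b) = 2 - 6*b)
A(723)/((708*p(22))) = (2*723)/((708*(2 - 6*22))) = 1446/((708*(2 - 132))) = 1446/((708*(-130))) = 1446/(-92040) = 1446*(-1/92040) = -241/15340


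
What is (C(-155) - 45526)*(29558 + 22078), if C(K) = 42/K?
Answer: -364373151792/155 ≈ -2.3508e+9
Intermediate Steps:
(C(-155) - 45526)*(29558 + 22078) = (42/(-155) - 45526)*(29558 + 22078) = (42*(-1/155) - 45526)*51636 = (-42/155 - 45526)*51636 = -7056572/155*51636 = -364373151792/155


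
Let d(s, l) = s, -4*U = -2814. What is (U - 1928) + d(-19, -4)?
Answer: -2487/2 ≈ -1243.5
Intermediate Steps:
U = 1407/2 (U = -¼*(-2814) = 1407/2 ≈ 703.50)
(U - 1928) + d(-19, -4) = (1407/2 - 1928) - 19 = -2449/2 - 19 = -2487/2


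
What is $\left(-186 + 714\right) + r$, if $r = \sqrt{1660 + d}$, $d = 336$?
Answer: $528 + 2 \sqrt{499} \approx 572.68$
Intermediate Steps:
$r = 2 \sqrt{499}$ ($r = \sqrt{1660 + 336} = \sqrt{1996} = 2 \sqrt{499} \approx 44.677$)
$\left(-186 + 714\right) + r = \left(-186 + 714\right) + 2 \sqrt{499} = 528 + 2 \sqrt{499}$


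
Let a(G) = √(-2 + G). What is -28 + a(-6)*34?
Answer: -28 + 68*I*√2 ≈ -28.0 + 96.167*I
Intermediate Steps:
-28 + a(-6)*34 = -28 + √(-2 - 6)*34 = -28 + √(-8)*34 = -28 + (2*I*√2)*34 = -28 + 68*I*√2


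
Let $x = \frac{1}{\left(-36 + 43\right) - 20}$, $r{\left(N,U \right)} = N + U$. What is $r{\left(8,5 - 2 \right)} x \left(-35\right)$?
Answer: $\frac{385}{13} \approx 29.615$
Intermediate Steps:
$x = - \frac{1}{13}$ ($x = \frac{1}{7 - 20} = \frac{1}{-13} = - \frac{1}{13} \approx -0.076923$)
$r{\left(8,5 - 2 \right)} x \left(-35\right) = \left(8 + \left(5 - 2\right)\right) \left(- \frac{1}{13}\right) \left(-35\right) = \left(8 + 3\right) \left(- \frac{1}{13}\right) \left(-35\right) = 11 \left(- \frac{1}{13}\right) \left(-35\right) = \left(- \frac{11}{13}\right) \left(-35\right) = \frac{385}{13}$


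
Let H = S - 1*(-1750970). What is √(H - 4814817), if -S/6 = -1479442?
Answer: √5812805 ≈ 2411.0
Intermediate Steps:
S = 8876652 (S = -6*(-1479442) = 8876652)
H = 10627622 (H = 8876652 - 1*(-1750970) = 8876652 + 1750970 = 10627622)
√(H - 4814817) = √(10627622 - 4814817) = √5812805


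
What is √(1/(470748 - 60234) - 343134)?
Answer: 5*I*√2313021606901590/410514 ≈ 585.78*I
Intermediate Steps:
√(1/(470748 - 60234) - 343134) = √(1/410514 - 343134) = √(-140861310875/410514) = 5*I*√2313021606901590/410514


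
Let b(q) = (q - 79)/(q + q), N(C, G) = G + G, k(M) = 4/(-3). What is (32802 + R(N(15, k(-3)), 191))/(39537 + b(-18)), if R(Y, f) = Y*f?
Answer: 1162536/1423429 ≈ 0.81672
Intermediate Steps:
k(M) = -4/3 (k(M) = 4*(-1/3) = -4/3)
N(C, G) = 2*G
b(q) = (-79 + q)/(2*q) (b(q) = (-79 + q)/((2*q)) = (-79 + q)*(1/(2*q)) = (-79 + q)/(2*q))
(32802 + R(N(15, k(-3)), 191))/(39537 + b(-18)) = (32802 + (2*(-4/3))*191)/(39537 + (1/2)*(-79 - 18)/(-18)) = (32802 - 8/3*191)/(39537 + (1/2)*(-1/18)*(-97)) = (32802 - 1528/3)/(39537 + 97/36) = 96878/(3*(1423429/36)) = (96878/3)*(36/1423429) = 1162536/1423429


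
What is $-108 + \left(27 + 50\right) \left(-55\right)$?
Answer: $-4343$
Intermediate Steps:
$-108 + \left(27 + 50\right) \left(-55\right) = -108 + 77 \left(-55\right) = -108 - 4235 = -4343$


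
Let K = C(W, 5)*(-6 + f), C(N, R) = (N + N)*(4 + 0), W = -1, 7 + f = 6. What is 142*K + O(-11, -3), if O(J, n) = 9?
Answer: 7961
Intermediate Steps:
f = -1 (f = -7 + 6 = -1)
C(N, R) = 8*N (C(N, R) = (2*N)*4 = 8*N)
K = 56 (K = (8*(-1))*(-6 - 1) = -8*(-7) = 56)
142*K + O(-11, -3) = 142*56 + 9 = 7952 + 9 = 7961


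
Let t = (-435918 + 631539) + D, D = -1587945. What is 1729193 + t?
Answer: 336869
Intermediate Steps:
t = -1392324 (t = (-435918 + 631539) - 1587945 = 195621 - 1587945 = -1392324)
1729193 + t = 1729193 - 1392324 = 336869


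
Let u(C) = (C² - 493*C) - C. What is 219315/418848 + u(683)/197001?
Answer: 514672519/436579232 ≈ 1.1789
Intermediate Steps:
u(C) = C² - 494*C
219315/418848 + u(683)/197001 = 219315/418848 + (683*(-494 + 683))/197001 = 219315*(1/418848) + (683*189)*(1/197001) = 73105/139616 + 129087*(1/197001) = 73105/139616 + 2049/3127 = 514672519/436579232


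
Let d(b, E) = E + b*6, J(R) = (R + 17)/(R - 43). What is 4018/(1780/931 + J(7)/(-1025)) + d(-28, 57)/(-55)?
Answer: 316631730966/150572455 ≈ 2102.9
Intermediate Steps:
J(R) = (17 + R)/(-43 + R)
d(b, E) = E + 6*b
4018/(1780/931 + J(7)/(-1025)) + d(-28, 57)/(-55) = 4018/(1780/931 + ((17 + 7)/(-43 + 7))/(-1025)) + (57 + 6*(-28))/(-55) = 4018/(1780*(1/931) + (24/(-36))*(-1/1025)) + (57 - 168)*(-1/55) = 4018/(1780/931 - 1/36*24*(-1/1025)) - 111*(-1/55) = 4018/(1780/931 - ⅔*(-1/1025)) + 111/55 = 4018/(1780/931 + 2/3075) + 111/55 = 4018/(5475362/2862825) + 111/55 = 4018*(2862825/5475362) + 111/55 = 5751415425/2737681 + 111/55 = 316631730966/150572455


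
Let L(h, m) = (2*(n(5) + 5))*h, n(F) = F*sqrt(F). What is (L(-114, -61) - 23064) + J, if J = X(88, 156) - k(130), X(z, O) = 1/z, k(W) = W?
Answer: -2141391/88 - 1140*sqrt(5) ≈ -26883.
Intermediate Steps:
n(F) = F**(3/2)
L(h, m) = h*(10 + 10*sqrt(5)) (L(h, m) = (2*(5**(3/2) + 5))*h = (2*(5*sqrt(5) + 5))*h = (2*(5 + 5*sqrt(5)))*h = (10 + 10*sqrt(5))*h = h*(10 + 10*sqrt(5)))
J = -11439/88 (J = 1/88 - 1*130 = 1/88 - 130 = -11439/88 ≈ -129.99)
(L(-114, -61) - 23064) + J = (10*(-114)*(1 + sqrt(5)) - 23064) - 11439/88 = ((-1140 - 1140*sqrt(5)) - 23064) - 11439/88 = (-24204 - 1140*sqrt(5)) - 11439/88 = -2141391/88 - 1140*sqrt(5)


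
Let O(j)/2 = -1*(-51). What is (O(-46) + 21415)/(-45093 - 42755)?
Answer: -21517/87848 ≈ -0.24493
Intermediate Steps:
O(j) = 102 (O(j) = 2*(-1*(-51)) = 2*51 = 102)
(O(-46) + 21415)/(-45093 - 42755) = (102 + 21415)/(-45093 - 42755) = 21517/(-87848) = 21517*(-1/87848) = -21517/87848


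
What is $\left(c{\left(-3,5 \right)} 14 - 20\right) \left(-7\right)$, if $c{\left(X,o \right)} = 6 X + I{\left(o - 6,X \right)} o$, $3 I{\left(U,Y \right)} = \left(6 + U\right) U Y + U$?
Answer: $- \frac{1148}{3} \approx -382.67$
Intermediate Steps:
$I{\left(U,Y \right)} = \frac{U}{3} + \frac{U Y \left(6 + U\right)}{3}$ ($I{\left(U,Y \right)} = \frac{\left(6 + U\right) U Y + U}{3} = \frac{U \left(6 + U\right) Y + U}{3} = \frac{U Y \left(6 + U\right) + U}{3} = \frac{U + U Y \left(6 + U\right)}{3} = \frac{U}{3} + \frac{U Y \left(6 + U\right)}{3}$)
$c{\left(X,o \right)} = 6 X + \frac{o \left(-6 + o\right) \left(1 + 6 X + X \left(-6 + o\right)\right)}{3}$ ($c{\left(X,o \right)} = 6 X + \frac{\left(o - 6\right) \left(1 + 6 X + \left(o - 6\right) X\right)}{3} o = 6 X + \frac{\left(-6 + o\right) \left(1 + 6 X + \left(-6 + o\right) X\right)}{3} o = 6 X + \frac{\left(-6 + o\right) \left(1 + 6 X + X \left(-6 + o\right)\right)}{3} o = 6 X + \frac{o \left(-6 + o\right) \left(1 + 6 X + X \left(-6 + o\right)\right)}{3}$)
$\left(c{\left(-3,5 \right)} 14 - 20\right) \left(-7\right) = \left(\left(6 \left(-3\right) + \frac{1}{3} \cdot 5 \left(-6 + 5\right) \left(1 + 6 \left(-3\right) - 3 \left(-6 + 5\right)\right)\right) 14 - 20\right) \left(-7\right) = \left(\left(-18 + \frac{1}{3} \cdot 5 \left(-1\right) \left(1 - 18 - -3\right)\right) 14 - 20\right) \left(-7\right) = \left(\left(-18 + \frac{1}{3} \cdot 5 \left(-1\right) \left(1 - 18 + 3\right)\right) 14 - 20\right) \left(-7\right) = \left(\left(-18 + \frac{1}{3} \cdot 5 \left(-1\right) \left(-14\right)\right) 14 - 20\right) \left(-7\right) = \left(\left(-18 + \frac{70}{3}\right) 14 - 20\right) \left(-7\right) = \left(\frac{16}{3} \cdot 14 - 20\right) \left(-7\right) = \left(\frac{224}{3} - 20\right) \left(-7\right) = \frac{164}{3} \left(-7\right) = - \frac{1148}{3}$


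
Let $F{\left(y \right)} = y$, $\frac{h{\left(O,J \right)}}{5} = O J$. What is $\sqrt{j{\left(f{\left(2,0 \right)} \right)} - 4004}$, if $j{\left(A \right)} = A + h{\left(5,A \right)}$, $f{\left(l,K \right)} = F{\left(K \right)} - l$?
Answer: $26 i \sqrt{6} \approx 63.687 i$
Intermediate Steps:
$h{\left(O,J \right)} = 5 J O$ ($h{\left(O,J \right)} = 5 O J = 5 J O$)
$f{\left(l,K \right)} = K - l$
$j{\left(A \right)} = 26 A$ ($j{\left(A \right)} = A + 5 A 5 = A + 25 A = 26 A$)
$\sqrt{j{\left(f{\left(2,0 \right)} \right)} - 4004} = \sqrt{26 \left(0 - 2\right) - 4004} = \sqrt{26 \left(-2\right) - 4004} = \sqrt{-52 - 4004} = \sqrt{-4056} = 26 i \sqrt{6}$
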